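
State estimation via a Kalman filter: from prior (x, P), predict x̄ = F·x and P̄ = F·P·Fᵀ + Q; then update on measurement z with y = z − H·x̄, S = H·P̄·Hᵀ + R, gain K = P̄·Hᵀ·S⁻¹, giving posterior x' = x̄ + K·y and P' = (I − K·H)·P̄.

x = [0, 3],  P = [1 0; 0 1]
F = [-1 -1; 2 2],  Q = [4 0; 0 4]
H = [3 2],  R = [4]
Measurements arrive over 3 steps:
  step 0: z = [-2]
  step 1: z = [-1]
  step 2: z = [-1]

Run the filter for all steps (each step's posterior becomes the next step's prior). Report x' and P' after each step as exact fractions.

step 0: x̄ = F·x = [-3, 6]
step 0: P̄ = F·P·Fᵀ + Q = [6 -4; -4 12]
step 0: y = z − H·x̄ = [-5]
step 0: S = H·P̄·Hᵀ + R = [58]
step 0: K = P̄·Hᵀ·S⁻¹ = [5/29; 6/29]
step 0: x' = x̄ + K·y = [-112/29, 144/29]
step 0: P' = (I − K·H)·P̄ = [124/29 -176/29; -176/29 276/29]
step 1: x̄ = F·x = [-32/29, 64/29]
step 1: P̄ = F·P·Fᵀ + Q = [164/29 -96/29; -96/29 308/29]
step 1: y = z − H·x̄ = [-61/29]
step 1: S = H·P̄·Hᵀ + R = [1672/29]
step 1: K = P̄·Hᵀ·S⁻¹ = [75/418; 41/209]
step 1: x' = x̄ + K·y = [-619/418, 375/209]
step 1: P' = (I − K·H)·P̄ = [794/209 -1116/209; -1116/209 1756/209]
step 2: x̄ = F·x = [-131/418, 131/209]
step 2: P̄ = F·P·Fᵀ + Q = [1154/209 -636/209; -636/209 2108/209]
step 2: y = z − H·x̄ = [-549/418]
step 2: S = H·P̄·Hᵀ + R = [12022/209]
step 2: K = P̄·Hᵀ·S⁻¹ = [1095/6011; 1154/6011]
step 2: x' = x̄ + K·y = [-3322/6011, 2252/6011]
step 2: P' = (I − K·H)·P̄ = [21716/6011 -30384/6011; -30384/6011 47884/6011]

step 0: x' = [-112/29, 144/29], P' = [124/29 -176/29; -176/29 276/29]
step 1: x' = [-619/418, 375/209], P' = [794/209 -1116/209; -1116/209 1756/209]
step 2: x' = [-3322/6011, 2252/6011], P' = [21716/6011 -30384/6011; -30384/6011 47884/6011]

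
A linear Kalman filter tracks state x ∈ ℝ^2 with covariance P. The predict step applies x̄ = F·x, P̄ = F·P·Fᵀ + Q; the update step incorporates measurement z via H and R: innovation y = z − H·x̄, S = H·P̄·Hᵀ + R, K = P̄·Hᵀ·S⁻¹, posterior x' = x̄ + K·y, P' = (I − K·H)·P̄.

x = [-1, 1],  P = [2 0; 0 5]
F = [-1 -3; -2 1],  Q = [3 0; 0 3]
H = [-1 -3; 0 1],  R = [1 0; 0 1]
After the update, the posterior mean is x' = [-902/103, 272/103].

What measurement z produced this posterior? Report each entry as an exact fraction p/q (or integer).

z = [1, 3]

x̄ = F·x = [-2, 3]
P̄ = F·P·Fᵀ + Q = [50 -11; -11 16]
S = H·P̄·Hᵀ + R = [129 -37; -37 17]
K = P̄·Hᵀ·S⁻¹ = [-87/103 -256/103; -37/824 695/824]
x' − x̄ = [-696/103, -37/103] = K·y
y = (KᵀK)⁻¹·Kᵀ·(x' − x̄) = [8, 0]
z = y + H·x̄ = [8, 0] + [-7, 3] = [1, 3]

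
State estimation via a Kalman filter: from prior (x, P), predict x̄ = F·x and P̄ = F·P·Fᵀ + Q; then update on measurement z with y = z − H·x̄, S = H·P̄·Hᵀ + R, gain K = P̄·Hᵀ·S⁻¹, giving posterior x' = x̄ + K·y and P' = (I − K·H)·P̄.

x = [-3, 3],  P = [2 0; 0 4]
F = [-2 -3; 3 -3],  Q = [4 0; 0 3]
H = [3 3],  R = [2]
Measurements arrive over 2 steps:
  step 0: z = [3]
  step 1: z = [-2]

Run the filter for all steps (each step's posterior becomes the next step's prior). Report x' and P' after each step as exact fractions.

step 0: x̄ = F·x = [-3, -18]
step 0: P̄ = F·P·Fᵀ + Q = [48 24; 24 57]
step 0: y = z − H·x̄ = [66]
step 0: S = H·P̄·Hᵀ + R = [1379]
step 0: K = P̄·Hᵀ·S⁻¹ = [216/1379; 243/1379]
step 0: x' = x̄ + K·y = [10119/1379, -8784/1379]
step 0: P' = (I − K·H)·P̄ = [19536/1379 -19392/1379; -19392/1379 19554/1379]
step 1: x̄ = F·x = [6114/1379, 56709/1379]
step 1: P̄ = F·P·Fᵀ + Q = [26942/1379 116946/1379; 116946/1379 705003/1379]
step 1: y = z − H·x̄ = [-191227/1379]
step 1: S = H·P̄·Hᵀ + R = [8695291/1379]
step 1: K = P̄·Hᵀ·S⁻¹ = [431664/8695291; 2465847/8695291]
step 1: x' = x̄ + K·y = [-21307326/8695291, 15637950/8695291]
step 1: P' = (I − K·H)·P̄ = [34760494/8695291 -34472718/8695291; -34472718/8695291 36116616/8695291]

step 0: x' = [10119/1379, -8784/1379], P' = [19536/1379 -19392/1379; -19392/1379 19554/1379]
step 1: x' = [-21307326/8695291, 15637950/8695291], P' = [34760494/8695291 -34472718/8695291; -34472718/8695291 36116616/8695291]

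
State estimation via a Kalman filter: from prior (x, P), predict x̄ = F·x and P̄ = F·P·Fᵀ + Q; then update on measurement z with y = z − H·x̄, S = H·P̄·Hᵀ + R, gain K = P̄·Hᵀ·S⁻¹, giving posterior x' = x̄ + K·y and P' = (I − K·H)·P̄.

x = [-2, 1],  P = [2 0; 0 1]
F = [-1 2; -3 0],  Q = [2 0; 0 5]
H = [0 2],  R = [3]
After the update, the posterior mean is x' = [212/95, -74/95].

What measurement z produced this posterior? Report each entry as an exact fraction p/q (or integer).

x̄ = F·x = [4, 6]
P̄ = F·P·Fᵀ + Q = [8 6; 6 23]
S = H·P̄·Hᵀ + R = [95]
K = P̄·Hᵀ·S⁻¹ = [12/95; 46/95]
x' − x̄ = [-168/95, -644/95] = K·y
y = (KᵀK)⁻¹·Kᵀ·(x' − x̄) = [-14]
z = y + H·x̄ = [-14] + [12] = [-2]

z = [-2]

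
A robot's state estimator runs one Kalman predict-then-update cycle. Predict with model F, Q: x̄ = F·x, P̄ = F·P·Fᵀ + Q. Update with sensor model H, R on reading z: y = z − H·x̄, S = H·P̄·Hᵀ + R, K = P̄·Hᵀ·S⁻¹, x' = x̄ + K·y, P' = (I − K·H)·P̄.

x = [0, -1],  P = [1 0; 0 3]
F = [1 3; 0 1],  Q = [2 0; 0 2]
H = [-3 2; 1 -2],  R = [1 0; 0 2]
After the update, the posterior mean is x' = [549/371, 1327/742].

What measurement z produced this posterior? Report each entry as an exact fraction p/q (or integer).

z = [-1, -3]

x̄ = F·x = [-3, -1]
P̄ = F·P·Fᵀ + Q = [30 9; 9 5]
S = H·P̄·Hᵀ + R = [183 -38; -38 16]
K = P̄·Hᵀ·S⁻¹ = [-174/371 -135/371; -155/742 -829/1484]
x' − x̄ = [1662/371, 2069/742] = K·y
y = (KᵀK)⁻¹·Kᵀ·(x' − x̄) = [-8, -2]
z = y + H·x̄ = [-8, -2] + [7, -1] = [-1, -3]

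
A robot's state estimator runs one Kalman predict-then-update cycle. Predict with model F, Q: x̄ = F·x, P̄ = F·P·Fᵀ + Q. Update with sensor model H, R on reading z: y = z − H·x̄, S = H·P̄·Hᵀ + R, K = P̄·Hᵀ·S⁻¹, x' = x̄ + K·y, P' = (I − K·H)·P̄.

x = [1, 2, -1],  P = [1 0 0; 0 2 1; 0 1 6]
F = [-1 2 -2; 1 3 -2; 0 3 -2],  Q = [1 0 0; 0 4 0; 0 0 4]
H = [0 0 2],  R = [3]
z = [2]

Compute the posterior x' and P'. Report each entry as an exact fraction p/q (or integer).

x' = [-33/139, 411/139, 160/139]
P' = [910/139 355/139 78/139; 355/139 1265/139 90/139; 78/139 90/139 102/139]

x̄ = F·x = [5, 9, 8]
P̄ = F·P·Fᵀ + Q = [26 25 26; 25 35 30; 26 30 34]
y = z − H·x̄ = [-14]
S = H·P̄·Hᵀ + R = [139]
K = P̄·Hᵀ·S⁻¹ = [52/139; 60/139; 68/139]
x' = x̄ + K·y = [-33/139, 411/139, 160/139]
P' = (I − K·H)·P̄ = [910/139 355/139 78/139; 355/139 1265/139 90/139; 78/139 90/139 102/139]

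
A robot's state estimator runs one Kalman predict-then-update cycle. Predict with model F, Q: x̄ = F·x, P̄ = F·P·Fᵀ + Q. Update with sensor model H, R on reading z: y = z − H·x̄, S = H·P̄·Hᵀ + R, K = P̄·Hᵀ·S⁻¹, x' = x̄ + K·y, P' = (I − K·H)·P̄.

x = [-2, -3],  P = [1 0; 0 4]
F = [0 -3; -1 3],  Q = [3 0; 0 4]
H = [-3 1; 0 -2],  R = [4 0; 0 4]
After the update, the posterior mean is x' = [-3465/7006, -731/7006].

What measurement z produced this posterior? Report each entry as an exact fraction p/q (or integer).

x̄ = F·x = [9, -7]
P̄ = F·P·Fᵀ + Q = [39 -36; -36 41]
S = H·P̄·Hᵀ + R = [612 -298; -298 168]
K = P̄·Hᵀ·S⁻¹ = [-1062/3503 -765/7006; 149/3503 -2891/7006]
x' − x̄ = [-66519/7006, 48311/7006] = K·y
y = (KᵀK)⁻¹·Kᵀ·(x' − x̄) = [36, -13]
z = y + H·x̄ = [36, -13] + [-34, 14] = [2, 1]

z = [2, 1]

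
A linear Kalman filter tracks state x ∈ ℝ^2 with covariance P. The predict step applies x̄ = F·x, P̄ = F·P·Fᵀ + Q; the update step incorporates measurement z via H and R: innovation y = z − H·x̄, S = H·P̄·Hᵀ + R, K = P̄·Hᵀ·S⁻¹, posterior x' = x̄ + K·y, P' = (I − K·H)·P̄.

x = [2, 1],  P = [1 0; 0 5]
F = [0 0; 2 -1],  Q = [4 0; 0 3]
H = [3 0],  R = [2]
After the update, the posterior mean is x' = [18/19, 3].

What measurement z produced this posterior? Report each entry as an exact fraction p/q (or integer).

z = [3]

x̄ = F·x = [0, 3]
P̄ = F·P·Fᵀ + Q = [4 0; 0 12]
S = H·P̄·Hᵀ + R = [38]
K = P̄·Hᵀ·S⁻¹ = [6/19; 0]
x' − x̄ = [18/19, 0] = K·y
y = (KᵀK)⁻¹·Kᵀ·(x' − x̄) = [3]
z = y + H·x̄ = [3] + [0] = [3]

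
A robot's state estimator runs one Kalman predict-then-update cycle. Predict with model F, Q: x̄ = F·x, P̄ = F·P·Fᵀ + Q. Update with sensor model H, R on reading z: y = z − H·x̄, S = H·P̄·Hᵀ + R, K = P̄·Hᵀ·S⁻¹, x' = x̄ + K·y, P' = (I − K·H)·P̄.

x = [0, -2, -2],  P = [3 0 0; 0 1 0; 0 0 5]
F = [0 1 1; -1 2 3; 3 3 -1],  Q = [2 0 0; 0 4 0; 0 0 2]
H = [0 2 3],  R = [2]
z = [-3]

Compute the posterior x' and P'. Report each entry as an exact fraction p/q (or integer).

x' = [-776/397, -2288/397, 1109/397]
P' = [2392/397 5125/397 -3398/397; 5125/397 18868/397 -12540/397; -3398/397 -12540/397 8422/397]

x̄ = F·x = [-4, -10, -4]
P̄ = F·P·Fᵀ + Q = [8 17 -2; 17 56 -18; -2 -18 43]
y = z − H·x̄ = [29]
S = H·P̄·Hᵀ + R = [397]
K = P̄·Hᵀ·S⁻¹ = [28/397; 58/397; 93/397]
x' = x̄ + K·y = [-776/397, -2288/397, 1109/397]
P' = (I − K·H)·P̄ = [2392/397 5125/397 -3398/397; 5125/397 18868/397 -12540/397; -3398/397 -12540/397 8422/397]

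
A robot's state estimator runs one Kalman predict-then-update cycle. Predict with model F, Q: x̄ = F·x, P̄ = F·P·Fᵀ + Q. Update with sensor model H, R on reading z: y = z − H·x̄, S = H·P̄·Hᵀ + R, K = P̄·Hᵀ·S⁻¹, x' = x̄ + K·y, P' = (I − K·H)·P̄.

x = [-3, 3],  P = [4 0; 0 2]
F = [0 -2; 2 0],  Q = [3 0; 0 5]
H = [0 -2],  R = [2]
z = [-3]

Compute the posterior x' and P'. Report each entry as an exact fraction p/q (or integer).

x' = [-6, 57/43]
P' = [11 0; 0 21/43]

x̄ = F·x = [-6, -6]
P̄ = F·P·Fᵀ + Q = [11 0; 0 21]
y = z − H·x̄ = [-15]
S = H·P̄·Hᵀ + R = [86]
K = P̄·Hᵀ·S⁻¹ = [0; -21/43]
x' = x̄ + K·y = [-6, 57/43]
P' = (I − K·H)·P̄ = [11 0; 0 21/43]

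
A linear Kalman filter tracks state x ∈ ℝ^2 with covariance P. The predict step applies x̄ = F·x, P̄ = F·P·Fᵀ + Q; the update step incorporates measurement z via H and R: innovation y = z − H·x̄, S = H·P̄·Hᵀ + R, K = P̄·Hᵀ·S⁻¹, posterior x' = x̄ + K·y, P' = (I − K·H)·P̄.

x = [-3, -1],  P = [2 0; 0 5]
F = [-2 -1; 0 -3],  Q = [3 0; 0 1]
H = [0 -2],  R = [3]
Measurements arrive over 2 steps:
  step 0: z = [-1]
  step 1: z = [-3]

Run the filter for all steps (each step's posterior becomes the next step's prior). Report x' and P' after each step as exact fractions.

step 0: x̄ = F·x = [7, 3]
step 0: P̄ = F·P·Fᵀ + Q = [16 15; 15 46]
step 0: y = z − H·x̄ = [5]
step 0: S = H·P̄·Hᵀ + R = [187]
step 0: K = P̄·Hᵀ·S⁻¹ = [-30/187; -92/187]
step 0: x' = x̄ + K·y = [1159/187, 101/187]
step 0: P' = (I − K·H)·P̄ = [2092/187 45/187; 45/187 138/187]
step 1: x̄ = F·x = [-2419/187, -303/187]
step 1: P̄ = F·P·Fᵀ + Q = [9247/187 684/187; 684/187 1429/187]
step 1: y = z − H·x̄ = [-1167/187]
step 1: S = H·P̄·Hᵀ + R = [6277/187]
step 1: K = P̄·Hᵀ·S⁻¹ = [-1368/6277; -2858/6277]
step 1: x' = x̄ + K·y = [-72661/6277, 7665/6277]
step 1: P' = (I − K·H)·P̄ = [300385/6277 2052/6277; 2052/6277 4287/6277]

step 0: x' = [1159/187, 101/187], P' = [2092/187 45/187; 45/187 138/187]
step 1: x' = [-72661/6277, 7665/6277], P' = [300385/6277 2052/6277; 2052/6277 4287/6277]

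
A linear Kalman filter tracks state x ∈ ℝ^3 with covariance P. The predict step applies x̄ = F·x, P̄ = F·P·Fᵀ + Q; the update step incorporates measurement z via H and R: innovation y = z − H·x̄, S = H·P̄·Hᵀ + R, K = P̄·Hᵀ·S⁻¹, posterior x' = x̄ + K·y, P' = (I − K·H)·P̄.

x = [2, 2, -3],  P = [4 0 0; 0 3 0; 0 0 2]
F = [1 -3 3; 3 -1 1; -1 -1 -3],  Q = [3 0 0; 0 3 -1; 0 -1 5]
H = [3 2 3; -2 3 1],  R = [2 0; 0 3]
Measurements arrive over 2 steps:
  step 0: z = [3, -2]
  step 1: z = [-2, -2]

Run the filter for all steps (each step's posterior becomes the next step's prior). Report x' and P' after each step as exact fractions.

step 0: x̄ = F·x = [-13, 1, 5]
step 0: P̄ = F·P·Fᵀ + Q = [52 27 -13; 27 44 -16; -13 -16 30]
step 0: y = z − H·x̄ = [25, -36]
step 0: S = H·P̄·Hᵀ + R = [814 40; 40 269]
step 0: K = P̄·Hᵀ·S⁻¹ = [189/866 -72/433; 30069/217366 22814/108683; 4791/217366 2876/108683]
step 0: x' = x̄ + K·y = [-1349/866, -673517/217366, 999533/217366]
step 0: P' = (I − K·H)·P̄ = [7529/866 9441/866 -13697/866; 9441/866 3096819/217366 -4414191/217366; -13697/866 -4414191/217366 6383935/217366]
step 1: x̄ = F·x = [4680551/217366, 657253/217366, -1986483/217366]
step 1: P̄ = F·P·Fᵀ + Q = [132478273/217366 2520365/217366 -51172819/217366; 2520365/217366 1123417/217366 -1129983/217366; -51172819/217366 -1129983/217366 21155397/217366]
step 1: y = z − H·x̄ = [-4915721/108683, 4470547/108683]
step 1: S = H·P̄·Hᵀ + R = [241602636/108683 -285486238/108683; -285486238/108683 364749169/108683]
step 1: K = P̄·Hᵀ·S⁻¹ = [1561247996/7616150435 -1999555933/7616150435; 1772884801/15232300870 664573786/7616150435; 284889161/6092920348 613086489/3046460174]
step 1: x' = x̄ + K·y = [22268835597/15232300870, 10271833523/7616150435, -18130830479/6092920348]
step 1: P' = (I − K·H)·P̄ = [30282385911/15232300870 32900639203/15232300870 -10026896277/3046460174; 32900639203/15232300870 43503187339/15232300870 -12144168179/3046460174; -10026896277/3046460174 -12144168179/3046460174 9108985725/1523230087]

step 0: x' = [-1349/866, -673517/217366, 999533/217366], P' = [7529/866 9441/866 -13697/866; 9441/866 3096819/217366 -4414191/217366; -13697/866 -4414191/217366 6383935/217366]
step 1: x' = [22268835597/15232300870, 10271833523/7616150435, -18130830479/6092920348], P' = [30282385911/15232300870 32900639203/15232300870 -10026896277/3046460174; 32900639203/15232300870 43503187339/15232300870 -12144168179/3046460174; -10026896277/3046460174 -12144168179/3046460174 9108985725/1523230087]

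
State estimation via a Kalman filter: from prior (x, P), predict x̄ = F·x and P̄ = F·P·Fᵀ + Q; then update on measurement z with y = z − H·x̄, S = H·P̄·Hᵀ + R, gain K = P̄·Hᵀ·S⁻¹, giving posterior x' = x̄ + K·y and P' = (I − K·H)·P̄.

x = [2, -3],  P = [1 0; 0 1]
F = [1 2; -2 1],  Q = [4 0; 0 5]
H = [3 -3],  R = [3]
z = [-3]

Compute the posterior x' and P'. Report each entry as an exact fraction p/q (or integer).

x̄ = F·x = [-4, -7]
P̄ = F·P·Fᵀ + Q = [9 0; 0 10]
y = z − H·x̄ = [-12]
S = H·P̄·Hᵀ + R = [174]
K = P̄·Hᵀ·S⁻¹ = [9/58; -5/29]
x' = x̄ + K·y = [-170/29, -143/29]
P' = (I − K·H)·P̄ = [279/58 135/29; 135/29 140/29]

x' = [-170/29, -143/29]
P' = [279/58 135/29; 135/29 140/29]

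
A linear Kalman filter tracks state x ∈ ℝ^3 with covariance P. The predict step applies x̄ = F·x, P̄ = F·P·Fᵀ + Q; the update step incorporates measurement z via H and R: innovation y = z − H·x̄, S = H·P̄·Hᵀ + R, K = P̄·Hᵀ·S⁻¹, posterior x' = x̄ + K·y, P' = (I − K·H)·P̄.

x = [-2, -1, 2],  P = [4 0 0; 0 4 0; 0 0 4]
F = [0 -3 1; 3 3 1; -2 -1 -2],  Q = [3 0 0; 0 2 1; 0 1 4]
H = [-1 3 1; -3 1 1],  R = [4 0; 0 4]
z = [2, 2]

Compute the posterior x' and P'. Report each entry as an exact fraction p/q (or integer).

x' = [-6266/6817, 30504/34085, -58324/34085]
P' = [7313/6817 -2889/6817 16822/6817; -2889/6817 58119/34085 -127094/34085; 16822/6817 -127094/34085 418454/34085]

x̄ = F·x = [5, -7, 1]
P̄ = F·P·Fᵀ + Q = [43 -32 4; -32 78 -43; 4 -43 40]
y = z − H·x̄ = [27, 23]
S = H·P̄·Hᵀ + R = [715 535; 535 591]
K = P̄·Hᵀ·S⁻¹ = [421/13634 -4003/13634; 15427/34085 -1282/6817; -23469/68170 3903/13634]
x' = x̄ + K·y = [-6266/6817, 30504/34085, -58324/34085]
P' = (I − K·H)·P̄ = [7313/6817 -2889/6817 16822/6817; -2889/6817 58119/34085 -127094/34085; 16822/6817 -127094/34085 418454/34085]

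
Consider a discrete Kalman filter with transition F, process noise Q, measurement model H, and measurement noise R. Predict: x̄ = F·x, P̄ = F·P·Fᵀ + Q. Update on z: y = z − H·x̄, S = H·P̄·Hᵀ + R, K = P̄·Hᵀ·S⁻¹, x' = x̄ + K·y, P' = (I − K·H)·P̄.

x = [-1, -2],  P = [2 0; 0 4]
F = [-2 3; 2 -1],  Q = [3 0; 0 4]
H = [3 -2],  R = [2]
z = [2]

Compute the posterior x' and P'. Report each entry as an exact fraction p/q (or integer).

x̄ = F·x = [-4, 0]
P̄ = F·P·Fᵀ + Q = [47 -20; -20 16]
y = z − H·x̄ = [14]
S = H·P̄·Hᵀ + R = [729]
K = P̄·Hᵀ·S⁻¹ = [181/729; -92/729]
x' = x̄ + K·y = [-382/729, -1288/729]
P' = (I − K·H)·P̄ = [1502/729 2072/729; 2072/729 3200/729]

x' = [-382/729, -1288/729]
P' = [1502/729 2072/729; 2072/729 3200/729]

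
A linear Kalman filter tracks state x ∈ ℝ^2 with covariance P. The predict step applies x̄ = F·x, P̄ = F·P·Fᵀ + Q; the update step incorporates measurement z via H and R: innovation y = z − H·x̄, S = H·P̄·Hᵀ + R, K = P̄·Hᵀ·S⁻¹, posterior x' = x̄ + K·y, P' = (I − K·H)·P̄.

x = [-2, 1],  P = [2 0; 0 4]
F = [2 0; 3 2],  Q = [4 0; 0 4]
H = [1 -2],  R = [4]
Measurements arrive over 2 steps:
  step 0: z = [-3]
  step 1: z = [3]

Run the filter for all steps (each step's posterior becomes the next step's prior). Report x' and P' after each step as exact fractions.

step 0: x' = [-33/10, -4/15], P' = [54/5 28/5; 28/5 58/15]
step 1: x' = [-5463/1642, -5279/1642], P' = [8414/821 4684/821; 4684/821 3394/821]

step 0: x̄ = F·x = [-4, -4]
step 0: P̄ = F·P·Fᵀ + Q = [12 12; 12 38]
step 0: y = z − H·x̄ = [-7]
step 0: S = H·P̄·Hᵀ + R = [120]
step 0: K = P̄·Hᵀ·S⁻¹ = [-1/10; -8/15]
step 0: x' = x̄ + K·y = [-33/10, -4/15]
step 0: P' = (I − K·H)·P̄ = [54/5 28/5; 28/5 58/15]
step 1: x̄ = F·x = [-33/5, -313/30]
step 1: P̄ = F·P·Fᵀ + Q = [236/5 436/5; 436/5 2758/15]
step 1: y = z − H·x̄ = [-169/15]
step 1: S = H·P̄·Hᵀ + R = [6568/15]
step 1: K = P̄·Hᵀ·S⁻¹ = [-477/1642; -526/821]
step 1: x' = x̄ + K·y = [-5463/1642, -5279/1642]
step 1: P' = (I − K·H)·P̄ = [8414/821 4684/821; 4684/821 3394/821]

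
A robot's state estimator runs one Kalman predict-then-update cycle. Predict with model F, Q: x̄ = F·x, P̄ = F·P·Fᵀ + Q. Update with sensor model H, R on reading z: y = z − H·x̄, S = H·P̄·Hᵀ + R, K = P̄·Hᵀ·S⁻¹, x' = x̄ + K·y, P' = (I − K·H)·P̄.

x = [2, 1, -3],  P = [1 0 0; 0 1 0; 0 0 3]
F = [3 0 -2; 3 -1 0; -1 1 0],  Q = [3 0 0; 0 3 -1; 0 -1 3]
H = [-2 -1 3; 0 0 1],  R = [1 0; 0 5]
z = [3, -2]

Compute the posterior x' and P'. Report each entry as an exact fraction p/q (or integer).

x' = [1413/1894, -1991/1894, 2047/1894]
P' = [9879/1894 -5001/1894 4725/1894; -5001/1894 8997/1894 -445/1894; 4725/1894 -445/1894 3045/1894]

x̄ = F·x = [12, 5, -1]
P̄ = F·P·Fᵀ + Q = [24 9 -3; 9 13 -5; -3 -5 5]
y = z − H·x̄ = [35, -1]
S = H·P̄·Hᵀ + R = [257 26; 26 10]
K = P̄·Hᵀ·S⁻¹ = [-291/947 945/1894; -165/947 -89/1894; 65/947 609/1894]
x' = x̄ + K·y = [1413/1894, -1991/1894, 2047/1894]
P' = (I − K·H)·P̄ = [9879/1894 -5001/1894 4725/1894; -5001/1894 8997/1894 -445/1894; 4725/1894 -445/1894 3045/1894]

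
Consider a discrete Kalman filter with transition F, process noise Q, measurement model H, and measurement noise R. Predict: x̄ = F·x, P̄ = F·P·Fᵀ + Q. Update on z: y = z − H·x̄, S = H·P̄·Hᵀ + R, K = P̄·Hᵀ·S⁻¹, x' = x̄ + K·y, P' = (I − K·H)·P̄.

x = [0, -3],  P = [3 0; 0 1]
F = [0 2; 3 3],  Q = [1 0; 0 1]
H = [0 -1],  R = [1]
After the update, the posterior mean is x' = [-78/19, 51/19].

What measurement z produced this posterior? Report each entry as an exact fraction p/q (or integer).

z = [-3]

x̄ = F·x = [-6, -9]
P̄ = F·P·Fᵀ + Q = [5 6; 6 37]
S = H·P̄·Hᵀ + R = [38]
K = P̄·Hᵀ·S⁻¹ = [-3/19; -37/38]
x' − x̄ = [36/19, 222/19] = K·y
y = (KᵀK)⁻¹·Kᵀ·(x' − x̄) = [-12]
z = y + H·x̄ = [-12] + [9] = [-3]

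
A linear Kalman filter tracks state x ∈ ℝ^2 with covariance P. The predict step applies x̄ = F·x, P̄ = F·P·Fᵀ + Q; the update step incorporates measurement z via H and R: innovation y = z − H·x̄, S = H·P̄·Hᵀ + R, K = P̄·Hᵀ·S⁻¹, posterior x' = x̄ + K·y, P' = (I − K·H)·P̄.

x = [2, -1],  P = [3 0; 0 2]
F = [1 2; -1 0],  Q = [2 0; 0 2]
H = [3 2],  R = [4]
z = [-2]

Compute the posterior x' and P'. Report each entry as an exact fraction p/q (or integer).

x̄ = F·x = [0, -2]
P̄ = F·P·Fᵀ + Q = [13 -3; -3 5]
y = z − H·x̄ = [2]
S = H·P̄·Hᵀ + R = [105]
K = P̄·Hᵀ·S⁻¹ = [11/35; 1/105]
x' = x̄ + K·y = [22/35, -208/105]
P' = (I − K·H)·P̄ = [92/35 -116/35; -116/35 524/105]

x' = [22/35, -208/105]
P' = [92/35 -116/35; -116/35 524/105]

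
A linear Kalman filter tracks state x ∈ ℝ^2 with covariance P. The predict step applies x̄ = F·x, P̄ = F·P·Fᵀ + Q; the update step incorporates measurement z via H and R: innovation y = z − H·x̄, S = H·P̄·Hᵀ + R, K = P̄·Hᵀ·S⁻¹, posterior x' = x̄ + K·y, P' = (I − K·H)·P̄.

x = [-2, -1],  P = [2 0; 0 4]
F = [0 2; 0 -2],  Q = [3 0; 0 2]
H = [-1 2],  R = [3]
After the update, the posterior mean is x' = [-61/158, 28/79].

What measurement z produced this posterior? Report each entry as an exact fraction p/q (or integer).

z = [1]

x̄ = F·x = [-2, 2]
P̄ = F·P·Fᵀ + Q = [19 -16; -16 18]
S = H·P̄·Hᵀ + R = [158]
K = P̄·Hᵀ·S⁻¹ = [-51/158; 26/79]
x' − x̄ = [255/158, -130/79] = K·y
y = (KᵀK)⁻¹·Kᵀ·(x' − x̄) = [-5]
z = y + H·x̄ = [-5] + [6] = [1]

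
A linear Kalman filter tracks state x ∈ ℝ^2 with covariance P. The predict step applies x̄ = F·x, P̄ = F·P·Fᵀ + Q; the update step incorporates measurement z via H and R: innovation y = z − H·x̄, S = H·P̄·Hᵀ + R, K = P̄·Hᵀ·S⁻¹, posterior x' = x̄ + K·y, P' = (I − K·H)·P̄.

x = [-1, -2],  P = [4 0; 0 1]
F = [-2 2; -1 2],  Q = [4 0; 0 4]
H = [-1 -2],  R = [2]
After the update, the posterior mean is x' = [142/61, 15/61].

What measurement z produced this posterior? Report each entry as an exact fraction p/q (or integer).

x̄ = F·x = [-2, -3]
P̄ = F·P·Fᵀ + Q = [24 12; 12 12]
S = H·P̄·Hᵀ + R = [122]
K = P̄·Hᵀ·S⁻¹ = [-24/61; -18/61]
x' − x̄ = [264/61, 198/61] = K·y
y = (KᵀK)⁻¹·Kᵀ·(x' − x̄) = [-11]
z = y + H·x̄ = [-11] + [8] = [-3]

z = [-3]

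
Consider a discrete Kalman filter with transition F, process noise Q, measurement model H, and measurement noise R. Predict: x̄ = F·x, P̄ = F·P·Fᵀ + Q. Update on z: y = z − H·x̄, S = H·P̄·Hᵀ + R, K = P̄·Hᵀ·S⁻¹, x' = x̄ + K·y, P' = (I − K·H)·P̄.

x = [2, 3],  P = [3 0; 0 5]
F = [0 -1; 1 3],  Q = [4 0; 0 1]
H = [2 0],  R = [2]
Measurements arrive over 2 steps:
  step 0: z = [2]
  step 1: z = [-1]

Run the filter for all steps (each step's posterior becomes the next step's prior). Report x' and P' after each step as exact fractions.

step 0: x' = [15/19, 89/19], P' = [9/19 -15/19; -15/19 481/19]
step 1: x' = [-646/1133, 4866/1133], P' = [557/1133 -1428/1133; -1428/1133 39797/1133]

step 0: x̄ = F·x = [-3, 11]
step 0: P̄ = F·P·Fᵀ + Q = [9 -15; -15 49]
step 0: y = z − H·x̄ = [8]
step 0: S = H·P̄·Hᵀ + R = [38]
step 0: K = P̄·Hᵀ·S⁻¹ = [9/19; -15/19]
step 0: x' = x̄ + K·y = [15/19, 89/19]
step 0: P' = (I − K·H)·P̄ = [9/19 -15/19; -15/19 481/19]
step 1: x̄ = F·x = [-89/19, 282/19]
step 1: P̄ = F·P·Fᵀ + Q = [557/19 -1428/19; -1428/19 4267/19]
step 1: y = z − H·x̄ = [159/19]
step 1: S = H·P̄·Hᵀ + R = [2266/19]
step 1: K = P̄·Hᵀ·S⁻¹ = [557/1133; -1428/1133]
step 1: x' = x̄ + K·y = [-646/1133, 4866/1133]
step 1: P' = (I − K·H)·P̄ = [557/1133 -1428/1133; -1428/1133 39797/1133]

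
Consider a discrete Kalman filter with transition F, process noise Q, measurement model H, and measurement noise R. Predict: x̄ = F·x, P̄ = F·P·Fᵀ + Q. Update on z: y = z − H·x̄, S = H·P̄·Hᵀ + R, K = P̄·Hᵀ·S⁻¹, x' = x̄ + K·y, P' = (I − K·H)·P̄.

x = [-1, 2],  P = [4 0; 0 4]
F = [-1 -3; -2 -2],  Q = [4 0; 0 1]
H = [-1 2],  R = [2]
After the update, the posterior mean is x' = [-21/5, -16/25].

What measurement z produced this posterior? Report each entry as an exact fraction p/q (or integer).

x̄ = F·x = [-5, -2]
P̄ = F·P·Fᵀ + Q = [44 32; 32 33]
S = H·P̄·Hᵀ + R = [50]
K = P̄·Hᵀ·S⁻¹ = [2/5; 17/25]
x' − x̄ = [4/5, 34/25] = K·y
y = (KᵀK)⁻¹·Kᵀ·(x' − x̄) = [2]
z = y + H·x̄ = [2] + [1] = [3]

z = [3]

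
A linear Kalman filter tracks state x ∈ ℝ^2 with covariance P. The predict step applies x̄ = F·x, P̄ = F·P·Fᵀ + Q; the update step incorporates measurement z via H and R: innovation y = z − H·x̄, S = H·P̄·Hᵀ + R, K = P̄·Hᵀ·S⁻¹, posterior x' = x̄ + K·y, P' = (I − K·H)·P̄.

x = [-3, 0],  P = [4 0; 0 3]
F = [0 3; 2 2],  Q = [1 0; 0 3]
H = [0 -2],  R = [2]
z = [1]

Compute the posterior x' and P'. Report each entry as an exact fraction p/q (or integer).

x' = [22/7, -37/63]
P' = [124/7 2/7; 2/7 31/63]

x̄ = F·x = [0, -6]
P̄ = F·P·Fᵀ + Q = [28 18; 18 31]
y = z − H·x̄ = [-11]
S = H·P̄·Hᵀ + R = [126]
K = P̄·Hᵀ·S⁻¹ = [-2/7; -31/63]
x' = x̄ + K·y = [22/7, -37/63]
P' = (I − K·H)·P̄ = [124/7 2/7; 2/7 31/63]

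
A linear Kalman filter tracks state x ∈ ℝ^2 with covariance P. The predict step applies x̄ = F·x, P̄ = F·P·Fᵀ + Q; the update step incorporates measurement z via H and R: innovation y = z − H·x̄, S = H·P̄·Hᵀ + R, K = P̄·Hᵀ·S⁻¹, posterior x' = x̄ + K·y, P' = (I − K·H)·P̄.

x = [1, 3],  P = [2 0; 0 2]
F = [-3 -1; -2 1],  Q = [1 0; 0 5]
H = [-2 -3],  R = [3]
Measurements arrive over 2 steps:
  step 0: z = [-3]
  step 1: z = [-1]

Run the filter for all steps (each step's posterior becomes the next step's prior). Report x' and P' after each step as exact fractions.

step 0: x' = [-66/19, 187/57], P' = [111/19 -70/19; -70/19 905/342]
step 1: x' = [-250295/336641, 294113/336641], P' = [830670/336641 -493413/336641; -493413/336641 400569/336641]

step 0: x̄ = F·x = [-6, 1]
step 0: P̄ = F·P·Fᵀ + Q = [21 10; 10 15]
step 0: y = z − H·x̄ = [-12]
step 0: S = H·P̄·Hᵀ + R = [342]
step 0: K = P̄·Hᵀ·S⁻¹ = [-4/19; -65/342]
step 0: x' = x̄ + K·y = [-66/19, 187/57]
step 0: P' = (I − K·H)·P̄ = [111/19 -70/19; -70/19 905/342]
step 1: x̄ = F·x = [407/57, 583/57]
step 1: P̄ = F·P·Fᵀ + Q = [11669/342 12343/342; 12343/342 15647/342]
step 1: y = z − H·x̄ = [2506/57]
step 1: S = H·P̄·Hᵀ + R = [336641/342]
step 1: K = P̄·Hᵀ·S⁻¹ = [-60367/336641; -71627/336641]
step 1: x' = x̄ + K·y = [-250295/336641, 294113/336641]
step 1: P' = (I − K·H)·P̄ = [830670/336641 -493413/336641; -493413/336641 400569/336641]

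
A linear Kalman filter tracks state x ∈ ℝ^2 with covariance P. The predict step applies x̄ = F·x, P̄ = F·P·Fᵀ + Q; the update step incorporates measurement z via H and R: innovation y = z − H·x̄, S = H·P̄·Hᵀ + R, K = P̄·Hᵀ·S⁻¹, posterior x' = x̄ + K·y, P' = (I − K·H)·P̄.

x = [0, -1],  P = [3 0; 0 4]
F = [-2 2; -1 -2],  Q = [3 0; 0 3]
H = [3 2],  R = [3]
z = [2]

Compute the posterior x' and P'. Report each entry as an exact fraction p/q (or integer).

x' = [-104/125, 278/125]
P' = [2421/250 -1761/125; -1761/125 2652/125]

x̄ = F·x = [-2, 2]
P̄ = F·P·Fᵀ + Q = [31 -10; -10 22]
y = z − H·x̄ = [4]
S = H·P̄·Hᵀ + R = [250]
K = P̄·Hᵀ·S⁻¹ = [73/250; 7/125]
x' = x̄ + K·y = [-104/125, 278/125]
P' = (I − K·H)·P̄ = [2421/250 -1761/125; -1761/125 2652/125]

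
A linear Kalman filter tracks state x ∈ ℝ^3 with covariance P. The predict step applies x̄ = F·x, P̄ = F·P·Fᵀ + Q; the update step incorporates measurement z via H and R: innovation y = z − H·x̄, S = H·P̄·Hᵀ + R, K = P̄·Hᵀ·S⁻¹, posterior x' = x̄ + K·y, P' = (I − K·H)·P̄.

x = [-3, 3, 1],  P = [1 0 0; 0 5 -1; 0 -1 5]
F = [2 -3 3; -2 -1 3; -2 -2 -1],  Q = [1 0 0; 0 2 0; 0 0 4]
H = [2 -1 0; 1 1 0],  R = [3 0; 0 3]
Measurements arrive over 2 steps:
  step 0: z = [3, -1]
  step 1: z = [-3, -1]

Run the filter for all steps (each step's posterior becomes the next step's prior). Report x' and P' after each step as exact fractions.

step 0: x' = [4211/7702, -2741/3851, 13664/3851], P' = [5103/7702 1293/3851 367/3851; 1293/3851 6048/3851 -946/3851; 367/3851 -946/3851 101713/3851]
step 1: x' = [-994277/823548, -63647/1647096, 498401/1647096], P' = [3800029/5764836 4133755/11529672 -1591885/11529672; 4133755/11529672 35707183/23059344 -7114273/23059344; -1591885/11529672 -7114273/23059344 484691407/23059344]

step 0: x̄ = F·x = [-12, 6, -1]
step 0: P̄ = F·P·Fᵀ + Q = [113 68 14; 68 62 4; 14 4 29]
step 0: y = z − H·x̄ = [33, 5]
step 0: S = H·P̄·Hᵀ + R = [245 232; 232 314]
step 0: K = P̄·Hᵀ·S⁻¹ = [1270/3851 2563/7702; -1154/3851 2447/3851; 560/3851 -193/3851]
step 0: x' = x̄ + K·y = [4211/7702, -2741/3851, 13664/3851]
step 0: P' = (I − K·H)·P̄ = [5103/7702 1293/3851 367/3851; 1293/3851 6048/3851 -946/3851; 367/3851 -946/3851 101713/3851]
step 1: x̄ = F·x = [53426/3851, 39522/3851, -12393/3851]
step 1: P̄ = F·P·Fᵀ + Q = [989822/3851 939879/3851 -276569/3851; 939879/3851 945817/3851 -271817/3851; -276569/3851 -271817/3851 159543/3851]
step 1: y = z − H·x̄ = [-78883/3851, -96799/3851]
step 1: S = H·P̄·Hᵀ + R = [1157142/3851 1973706/3851; 1973706/3851 3826950/3851]
step 1: K = P̄·Hᵀ·S⁻¹ = [3688787/11529672 186251/549032; -6390721/23059344 698011/1098064; 248911/23059344 -163461/1098064]
step 1: x' = x̄ + K·y = [-994277/823548, -63647/1647096, 498401/1647096]
step 1: P' = (I − K·H)·P̄ = [3800029/5764836 4133755/11529672 -1591885/11529672; 4133755/11529672 35707183/23059344 -7114273/23059344; -1591885/11529672 -7114273/23059344 484691407/23059344]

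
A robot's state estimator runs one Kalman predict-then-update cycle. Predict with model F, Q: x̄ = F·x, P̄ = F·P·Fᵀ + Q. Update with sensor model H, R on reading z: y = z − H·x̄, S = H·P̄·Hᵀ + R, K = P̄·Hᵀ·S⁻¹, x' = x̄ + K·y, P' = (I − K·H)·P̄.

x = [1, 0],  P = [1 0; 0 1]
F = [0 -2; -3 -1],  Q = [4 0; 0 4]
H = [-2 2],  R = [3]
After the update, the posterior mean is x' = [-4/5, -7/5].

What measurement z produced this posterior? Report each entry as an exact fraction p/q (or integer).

z = [-1]

x̄ = F·x = [0, -3]
P̄ = F·P·Fᵀ + Q = [8 2; 2 14]
S = H·P̄·Hᵀ + R = [75]
K = P̄·Hᵀ·S⁻¹ = [-4/25; 8/25]
x' − x̄ = [-4/5, 8/5] = K·y
y = (KᵀK)⁻¹·Kᵀ·(x' − x̄) = [5]
z = y + H·x̄ = [5] + [-6] = [-1]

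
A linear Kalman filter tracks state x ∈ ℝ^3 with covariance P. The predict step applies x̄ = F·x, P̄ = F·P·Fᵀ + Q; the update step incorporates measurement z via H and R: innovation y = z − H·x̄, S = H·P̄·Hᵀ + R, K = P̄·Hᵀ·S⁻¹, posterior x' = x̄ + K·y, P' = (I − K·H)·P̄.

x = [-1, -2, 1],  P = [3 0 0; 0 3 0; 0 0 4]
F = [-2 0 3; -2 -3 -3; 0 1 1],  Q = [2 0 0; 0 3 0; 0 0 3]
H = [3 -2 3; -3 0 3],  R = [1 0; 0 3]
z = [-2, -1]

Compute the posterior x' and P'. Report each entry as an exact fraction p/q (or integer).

x' = [56011/127753, 219842/127753, 4813/127753]
P' = [171410/127753 461172/127753 139752/127753; 461172/127753 1351050/127753 429333/127753; 139752/127753 429333/127753 150142/127753]

x̄ = F·x = [5, 5, -1]
P̄ = F·P·Fᵀ + Q = [50 -24 12; -24 78 -21; 12 -21 10]
y = z − H·x̄ = [-4, 17]
S = H·P̄·Hᵀ + R = [1609 -378; -378 327]
K = P̄·Hᵀ·S⁻¹ = [11142/127753 -31658/127753; -30585/127753 -31839/127753; 11016/127753 10390/127753]
x' = x̄ + K·y = [56011/127753, 219842/127753, 4813/127753]
P' = (I − K·H)·P̄ = [171410/127753 461172/127753 139752/127753; 461172/127753 1351050/127753 429333/127753; 139752/127753 429333/127753 150142/127753]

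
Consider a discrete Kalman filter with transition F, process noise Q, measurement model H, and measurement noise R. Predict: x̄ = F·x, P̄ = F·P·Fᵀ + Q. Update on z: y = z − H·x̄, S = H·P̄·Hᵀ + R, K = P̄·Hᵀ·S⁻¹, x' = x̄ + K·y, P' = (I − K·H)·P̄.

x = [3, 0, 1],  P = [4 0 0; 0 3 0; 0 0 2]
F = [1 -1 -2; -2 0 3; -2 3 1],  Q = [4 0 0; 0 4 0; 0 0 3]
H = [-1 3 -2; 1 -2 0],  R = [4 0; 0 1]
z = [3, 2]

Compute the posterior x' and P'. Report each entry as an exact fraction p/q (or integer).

x' = [-1522/5117, -5949/5117, -2276/731]
P' = [19678/5117 9026/5117 2706/5117; 9026/5117 5374/5117 3020/5117; 2706/5117 3020/5117 7855/5117]

x̄ = F·x = [1, -3, -5]
P̄ = F·P·Fᵀ + Q = [19 -20 -21; -20 38 22; -21 22 48]
y = z − H·x̄ = [3, -5]
S = H·P̄·Hᵀ + R = [329 -217; -217 252]
K = P̄·Hᵀ·S⁻¹ = [71/731 1626/5117; 264/5117 -246/731; -2339/5117 -3334/5117]
x' = x̄ + K·y = [-1522/5117, -5949/5117, -2276/731]
P' = (I − K·H)·P̄ = [19678/5117 9026/5117 2706/5117; 9026/5117 5374/5117 3020/5117; 2706/5117 3020/5117 7855/5117]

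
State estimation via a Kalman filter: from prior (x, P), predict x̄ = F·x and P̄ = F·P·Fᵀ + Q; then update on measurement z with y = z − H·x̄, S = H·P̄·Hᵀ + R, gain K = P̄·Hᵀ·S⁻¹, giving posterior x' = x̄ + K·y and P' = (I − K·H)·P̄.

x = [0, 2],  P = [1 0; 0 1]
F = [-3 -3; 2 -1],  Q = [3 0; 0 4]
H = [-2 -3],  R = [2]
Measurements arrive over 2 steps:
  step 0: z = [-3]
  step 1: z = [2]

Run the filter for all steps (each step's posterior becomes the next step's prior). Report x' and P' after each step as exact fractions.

step 0: x̄ = F·x = [-6, -2]
step 0: P̄ = F·P·Fᵀ + Q = [21 -3; -3 9]
step 0: y = z − H·x̄ = [-21]
step 0: S = H·P̄·Hᵀ + R = [131]
step 0: K = P̄·Hᵀ·S⁻¹ = [-33/131; -21/131]
step 0: x' = x̄ + K·y = [-93/131, 179/131]
step 0: P' = (I − K·H)·P̄ = [1662/131 -1086/131; -1086/131 738/131]
step 1: x̄ = F·x = [-258/131, -365/131]
step 1: P̄ = F·P·Fᵀ + Q = [2445/131 -4500/131; -4500/131 12254/131]
step 1: y = z − H·x̄ = [-1349/131]
step 1: S = H·P̄·Hᵀ + R = [66328/131]
step 1: K = P̄·Hᵀ·S⁻¹ = [4305/33164; -13881/33164]
step 1: x' = x̄ + K·y = [-109647/33164, 50539/33164]
step 1: P' = (I − K·H)·P̄ = [168015/16582 -113445/16582; -113445/16582 80257/16582]

step 0: x' = [-93/131, 179/131], P' = [1662/131 -1086/131; -1086/131 738/131]
step 1: x' = [-109647/33164, 50539/33164], P' = [168015/16582 -113445/16582; -113445/16582 80257/16582]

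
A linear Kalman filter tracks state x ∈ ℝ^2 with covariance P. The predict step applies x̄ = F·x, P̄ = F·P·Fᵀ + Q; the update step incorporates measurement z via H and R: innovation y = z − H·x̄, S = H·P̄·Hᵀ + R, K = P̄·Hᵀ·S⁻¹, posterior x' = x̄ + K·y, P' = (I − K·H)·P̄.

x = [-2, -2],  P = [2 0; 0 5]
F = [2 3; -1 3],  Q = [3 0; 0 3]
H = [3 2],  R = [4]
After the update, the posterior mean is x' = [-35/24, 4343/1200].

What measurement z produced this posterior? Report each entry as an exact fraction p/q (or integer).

z = [3]

x̄ = F·x = [-10, -4]
P̄ = F·P·Fᵀ + Q = [56 41; 41 50]
S = H·P̄·Hᵀ + R = [1200]
K = P̄·Hᵀ·S⁻¹ = [5/24; 223/1200]
x' − x̄ = [205/24, 9143/1200] = K·y
y = (KᵀK)⁻¹·Kᵀ·(x' − x̄) = [41]
z = y + H·x̄ = [41] + [-38] = [3]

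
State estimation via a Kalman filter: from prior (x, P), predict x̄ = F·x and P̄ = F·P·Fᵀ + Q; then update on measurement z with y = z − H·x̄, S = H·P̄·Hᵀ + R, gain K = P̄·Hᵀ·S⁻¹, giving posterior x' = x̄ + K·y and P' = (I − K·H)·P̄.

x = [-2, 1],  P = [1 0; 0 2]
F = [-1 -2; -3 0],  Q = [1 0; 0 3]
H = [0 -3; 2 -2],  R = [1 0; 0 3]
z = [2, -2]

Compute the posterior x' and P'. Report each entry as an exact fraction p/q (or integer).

x̄ = F·x = [0, 6]
P̄ = F·P·Fᵀ + Q = [10 3; 3 12]
y = z − H·x̄ = [20, 10]
S = H·P̄·Hᵀ + R = [109 54; 54 67]
K = P̄·Hᵀ·S⁻¹ = [-1359/4387 2012/4387; -1440/4387 -18/4387]
x' = x̄ + K·y = [-7060/4387, -2658/4387]
P' = (I − K·H)·P̄ = [3471/4387 453/4387; 453/4387 480/4387]

x' = [-7060/4387, -2658/4387]
P' = [3471/4387 453/4387; 453/4387 480/4387]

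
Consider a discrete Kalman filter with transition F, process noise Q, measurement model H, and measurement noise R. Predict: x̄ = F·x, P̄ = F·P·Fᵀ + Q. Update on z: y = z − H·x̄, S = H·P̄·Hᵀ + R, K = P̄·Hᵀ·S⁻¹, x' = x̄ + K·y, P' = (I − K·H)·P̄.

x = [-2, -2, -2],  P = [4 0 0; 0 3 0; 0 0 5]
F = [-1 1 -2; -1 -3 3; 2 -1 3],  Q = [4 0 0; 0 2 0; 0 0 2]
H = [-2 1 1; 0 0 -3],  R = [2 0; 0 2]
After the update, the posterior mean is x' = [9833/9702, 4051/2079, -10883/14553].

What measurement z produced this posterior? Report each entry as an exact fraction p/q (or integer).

x̄ = F·x = [4, 2, -8]
P̄ = F·P·Fᵀ + Q = [31 -35 -41; -35 78 46; -41 46 66]
S = H·P̄·Hᵀ + R = [666 -582; -582 596]
K = P̄·Hᵀ·S⁻¹ = [-1777/9702 89/3234; 1261/2079 250/693; 97/14553 -1580/4851]
x' − x̄ = [-28975/9702, -107/2079, 105541/14553] = K·y
y = (KᵀK)⁻¹·Kᵀ·(x' − x̄) = [13, -22]
z = y + H·x̄ = [13, -22] + [-14, 24] = [-1, 2]

z = [-1, 2]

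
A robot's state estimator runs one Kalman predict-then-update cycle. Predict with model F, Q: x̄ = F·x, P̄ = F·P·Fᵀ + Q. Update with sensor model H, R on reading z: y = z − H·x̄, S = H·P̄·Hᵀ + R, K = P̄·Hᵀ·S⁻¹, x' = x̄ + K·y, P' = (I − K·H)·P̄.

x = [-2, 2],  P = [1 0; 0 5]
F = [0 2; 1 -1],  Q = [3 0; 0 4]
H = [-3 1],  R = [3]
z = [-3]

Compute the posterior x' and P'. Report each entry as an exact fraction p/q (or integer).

x' = [93/280, -15/7]
P' = [199/280 9/7; 9/7 30/7]

x̄ = F·x = [4, -4]
P̄ = F·P·Fᵀ + Q = [23 -10; -10 10]
y = z − H·x̄ = [13]
S = H·P̄·Hᵀ + R = [280]
K = P̄·Hᵀ·S⁻¹ = [-79/280; 1/7]
x' = x̄ + K·y = [93/280, -15/7]
P' = (I − K·H)·P̄ = [199/280 9/7; 9/7 30/7]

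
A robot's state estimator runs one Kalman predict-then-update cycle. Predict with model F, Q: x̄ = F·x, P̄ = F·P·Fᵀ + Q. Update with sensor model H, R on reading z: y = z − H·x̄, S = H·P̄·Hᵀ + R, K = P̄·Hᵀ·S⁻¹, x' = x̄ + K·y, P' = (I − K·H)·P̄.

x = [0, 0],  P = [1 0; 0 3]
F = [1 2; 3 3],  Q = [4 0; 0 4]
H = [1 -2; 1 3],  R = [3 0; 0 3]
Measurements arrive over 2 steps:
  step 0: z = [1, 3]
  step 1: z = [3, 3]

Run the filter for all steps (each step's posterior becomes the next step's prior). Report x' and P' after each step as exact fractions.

step 0: x̄ = F·x = [0, 0]
step 0: P̄ = F·P·Fᵀ + Q = [17 21; 21 40]
step 0: y = z − H·x̄ = [1, 3]
step 0: S = H·P̄·Hᵀ + R = [96 -202; -202 506]
step 0: K = P̄·Hᵀ·S⁻¹ = [1755/3886 1315/3886; -343/1943 809/3886]
step 0: x' = x̄ + K·y = [2850/1943, 1741/3886]
step 0: P' = (I − K·H)·P̄ = [4737/3886 -132/1943; -132/1943 897/3886]
step 1: x̄ = F·x = [4591/1943, 22323/3886]
step 1: P̄ = F·P·Fᵀ + Q = [22813/3886 17217/3886; 17217/3886 30749/1943]
step 1: y = z − H·x̄ = [23561/1943, -64493/3886]
step 1: S = H·P̄·Hᵀ + R = [211595/3886 -164479/1943; -164479/1943 691255/3886]
step 1: K = P̄·Hᵀ·S⁻¹ = [8472699/19584527 6141734/19584527; -3482149/19584527 4057741/19584527]
step 1: x' = x̄ + K·y = [47086155/19584527, 2934555/19584527]
step 1: P' = (I − K·H)·P̄ = [22620939/19584527 -1398579/19584527; -1398579/19584527 4523934/19584527]

step 0: x' = [2850/1943, 1741/3886], P' = [4737/3886 -132/1943; -132/1943 897/3886]
step 1: x' = [47086155/19584527, 2934555/19584527], P' = [22620939/19584527 -1398579/19584527; -1398579/19584527 4523934/19584527]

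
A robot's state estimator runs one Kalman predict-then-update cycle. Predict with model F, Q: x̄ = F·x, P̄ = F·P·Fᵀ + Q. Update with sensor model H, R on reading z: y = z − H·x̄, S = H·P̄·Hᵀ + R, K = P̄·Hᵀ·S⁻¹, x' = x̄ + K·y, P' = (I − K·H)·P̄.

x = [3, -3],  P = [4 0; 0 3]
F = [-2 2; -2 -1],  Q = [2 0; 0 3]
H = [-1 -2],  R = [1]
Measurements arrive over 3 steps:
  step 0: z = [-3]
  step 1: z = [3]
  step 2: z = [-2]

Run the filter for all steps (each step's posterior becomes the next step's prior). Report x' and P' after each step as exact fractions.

step 0: x' = [-286/53, 219/53], P' = [2270/159 -370/53; -370/53 194/53]
step 1: x' = [1160/623, -4481/1869], P' = [43366/9345 -19412/9345; -19412/9345 32707/28035]
step 2: x' = [-1441622/567117, 422471/189039], P' = [824030/189039 -1107374/567117; -1107374/567117 630352/567117]

step 0: x̄ = F·x = [-12, -3]
step 0: P̄ = F·P·Fᵀ + Q = [30 10; 10 22]
step 0: y = z − H·x̄ = [-21]
step 0: S = H·P̄·Hᵀ + R = [159]
step 0: K = P̄·Hᵀ·S⁻¹ = [-50/159; -18/53]
step 0: x' = x̄ + K·y = [-286/53, 219/53]
step 0: P' = (I − K·H)·P̄ = [2270/159 -370/53; -370/53 194/53]
step 1: x̄ = F·x = [1010/53, 353/53]
step 1: P̄ = F·P·Fᵀ + Q = [20606/159 10136/159; 10136/159 5699/159]
step 1: y = z − H·x̄ = [1875/53]
step 1: S = H·P̄·Hᵀ + R = [28035/53]
step 1: K = P̄·Hᵀ·S⁻¹ = [-1514/3115; -7178/28035]
step 1: x' = x̄ + K·y = [1160/623, -4481/1869]
step 1: P' = (I − K·H)·P̄ = [43366/9345 -19412/9345; -19412/9345 32707/28035]
step 2: x̄ = F·x = [-15922/1869, -2479/1869]
step 2: P̄ = F·P·Fᵀ + Q = [1173178/28035 114290/5607; 114290/5607 80852/5607]
step 2: y = z − H·x̄ = [-8206/623]
step 2: S = H·P̄·Hᵀ + R = [567117/3115]
step 2: K = P̄·Hᵀ·S⁻¹ = [-257342/567117; -51110/189039]
step 2: x' = x̄ + K·y = [-1441622/567117, 422471/189039]
step 2: P' = (I − K·H)·P̄ = [824030/189039 -1107374/567117; -1107374/567117 630352/567117]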